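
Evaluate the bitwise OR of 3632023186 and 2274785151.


0b11011000011111000100011010010010 | 0b10000111100101100111011101111111 = 0b11011111111111100111011111111111 = 3757996031

3757996031


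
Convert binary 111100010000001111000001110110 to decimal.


111100010000001111000001110110 in decimal = 1010888822

1010888822


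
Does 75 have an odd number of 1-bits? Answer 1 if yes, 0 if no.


0b1001011 has 4 ones => parity 0

0


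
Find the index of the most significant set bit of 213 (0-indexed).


0b11010101. Highest set bit at position 7

7


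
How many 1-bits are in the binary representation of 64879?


0b1111110101101111 has 13 set bits

13


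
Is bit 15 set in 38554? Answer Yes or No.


0b1001011010011010, bit 15 = 1. Yes

Yes


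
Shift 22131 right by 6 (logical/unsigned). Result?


0b101011001110011 >> 6 = 0b101011001 = 345

345


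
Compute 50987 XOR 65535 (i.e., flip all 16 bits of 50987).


50987 ^ 65535 = 14548

14548


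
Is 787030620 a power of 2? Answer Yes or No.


0b101110111010010010001001011100. Multiple bits set => No

No


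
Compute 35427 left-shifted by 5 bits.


0b1000101001100011 << 5 = 0b100010100110001100000 = 1133664

1133664


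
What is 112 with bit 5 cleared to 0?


112 & ~(1 << 5) = 80

80


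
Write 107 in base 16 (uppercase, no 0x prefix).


107 = 6B hex

6B


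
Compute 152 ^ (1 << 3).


152 ^ (1 << 3) = 152 ^ 8 = 144

144


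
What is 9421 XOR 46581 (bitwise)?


0b10010011001101 ^ 0b1011010111110101 = 0b1001000100111000 = 37176

37176


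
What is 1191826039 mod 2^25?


1191826039 & 33554431 = 17420919

17420919


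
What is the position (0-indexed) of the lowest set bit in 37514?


0b1001001010001010. Lowest set bit at position 1

1


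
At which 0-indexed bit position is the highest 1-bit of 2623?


0b101000111111. Highest set bit at position 11

11


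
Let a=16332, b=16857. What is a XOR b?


16332 ^ 16857 = 32277

32277


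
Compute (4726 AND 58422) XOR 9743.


Step 1: 4726 & 58422 = 54
Step 2: 54 ^ 9743 = 9785

9785


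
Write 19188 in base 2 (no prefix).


19188 = 100101011110100 in binary

100101011110100


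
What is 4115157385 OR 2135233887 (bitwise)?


0b11110101010010000101000110001001 | 0b1111111010001010001010101011111 = 0b11111111010011010101010111011111 = 4283258335

4283258335


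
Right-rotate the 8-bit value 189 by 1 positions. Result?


Rotate 0b10111101 right by 1 (8-bit) = 0b11011110 = 222

222


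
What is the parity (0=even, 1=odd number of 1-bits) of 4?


0b100 has 1 ones => parity 1

1


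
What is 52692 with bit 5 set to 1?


52692 | (1 << 5) = 52692 | 32 = 52724

52724


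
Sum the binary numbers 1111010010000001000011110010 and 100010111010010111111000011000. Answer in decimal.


1111010010000001000011110010 + 100010111010010111111000011000 = 110010001100011000111100001010 = 842108682

842108682


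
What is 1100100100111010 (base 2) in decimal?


1100100100111010 in decimal = 51514

51514


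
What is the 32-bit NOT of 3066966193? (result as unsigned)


~0b10110110110011100011000010110001 = 0b1001001001100011100111101001110 = 1228001102 (32-bit unsigned)

1228001102


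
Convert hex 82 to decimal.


82 hex = 130 decimal

130


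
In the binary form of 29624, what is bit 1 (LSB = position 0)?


0b111001110111000, position 1 = 0

0


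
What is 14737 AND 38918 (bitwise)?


0b11100110010001 & 0b1001100000000110 = 0b1100000000000 = 6144

6144


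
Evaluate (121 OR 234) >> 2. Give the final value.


Step 1: 121 | 234 = 251
Step 2: 251 >> 2 = 62

62


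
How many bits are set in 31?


0b11111 has 5 set bits

5


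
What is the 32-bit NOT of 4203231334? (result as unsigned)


~0b11111010100010000011100001100110 = 0b101011101111100011110011001 = 91735961 (32-bit unsigned)

91735961


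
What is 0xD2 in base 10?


D2 hex = 210 decimal

210


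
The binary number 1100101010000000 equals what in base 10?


1100101010000000 in decimal = 51840

51840


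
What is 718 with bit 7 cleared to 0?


718 & ~(1 << 7) = 590

590


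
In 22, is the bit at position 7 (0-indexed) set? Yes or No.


0b10110, bit 7 = 0. No

No


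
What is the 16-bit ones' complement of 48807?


48807 ^ 65535 = 16728

16728


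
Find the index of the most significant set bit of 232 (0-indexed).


0b11101000. Highest set bit at position 7

7


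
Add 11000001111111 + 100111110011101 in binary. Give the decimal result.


11000001111111 + 100111110011101 = 1000000000011100 = 32796

32796


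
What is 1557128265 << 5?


0b1011100110011111110010001001001 << 5 = 0b101110011001111111001000100100100000 = 49828104480

49828104480


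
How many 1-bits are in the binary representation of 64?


0b1000000 has 1 set bits

1


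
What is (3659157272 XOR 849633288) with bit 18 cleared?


Step 1: 3659157272 ^ 849633288 = 3904778000
Step 2: 3904778000 & ~(1 << 18) = 3904515856

3904515856


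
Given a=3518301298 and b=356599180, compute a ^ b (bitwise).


3518301298 ^ 356599180 = 3304342014

3304342014


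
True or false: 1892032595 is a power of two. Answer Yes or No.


0b1110000110001100010000001010011. Multiple bits set => No

No


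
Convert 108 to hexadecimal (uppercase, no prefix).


108 = 6C hex

6C


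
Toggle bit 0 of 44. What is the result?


44 ^ (1 << 0) = 44 ^ 1 = 45

45


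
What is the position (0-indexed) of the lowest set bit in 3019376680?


0b10110011111110000000100000101000. Lowest set bit at position 3

3


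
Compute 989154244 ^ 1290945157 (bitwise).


0b111010111101010100101111000100 ^ 0b1001100111100100100001010000101 = 0b1110110000001110000100101000001 = 1980172609

1980172609


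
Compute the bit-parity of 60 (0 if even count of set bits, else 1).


0b111100 has 4 ones => parity 0

0


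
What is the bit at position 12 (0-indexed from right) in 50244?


0b1100010001000100, position 12 = 0

0


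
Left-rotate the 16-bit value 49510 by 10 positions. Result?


Rotate 0b1100000101100110 left by 10 (16-bit) = 0b1001101100000101 = 39685

39685


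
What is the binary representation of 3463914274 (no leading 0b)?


3463914274 = 11001110011101110010001100100010 in binary

11001110011101110010001100100010


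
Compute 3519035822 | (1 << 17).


3519035822 | (1 << 17) = 3519035822 | 131072 = 3519166894

3519166894


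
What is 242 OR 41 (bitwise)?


0b11110010 | 0b101001 = 0b11111011 = 251

251


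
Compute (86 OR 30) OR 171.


Step 1: 86 | 30 = 94
Step 2: 94 | 171 = 255

255


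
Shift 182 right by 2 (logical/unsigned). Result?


0b10110110 >> 2 = 0b101101 = 45

45


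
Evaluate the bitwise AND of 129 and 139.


0b10000001 & 0b10001011 = 0b10000001 = 129

129


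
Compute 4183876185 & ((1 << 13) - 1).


4183876185 & 8191 = 601

601


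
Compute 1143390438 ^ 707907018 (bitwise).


0b1000100001001101100000011100110 ^ 0b101010001100011100110111001010 = 0b1101110000101110000110100101100 = 1847004460

1847004460


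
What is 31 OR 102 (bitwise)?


0b11111 | 0b1100110 = 0b1111111 = 127

127


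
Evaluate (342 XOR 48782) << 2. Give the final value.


Step 1: 342 ^ 48782 = 49112
Step 2: 49112 << 2 = 196448

196448


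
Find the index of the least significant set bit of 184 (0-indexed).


0b10111000. Lowest set bit at position 3

3


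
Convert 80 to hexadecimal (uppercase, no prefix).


80 = 50 hex

50


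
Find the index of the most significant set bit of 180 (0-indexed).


0b10110100. Highest set bit at position 7

7


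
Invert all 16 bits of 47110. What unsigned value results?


47110 ^ 65535 = 18425

18425


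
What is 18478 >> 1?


0b100100000101110 >> 1 = 0b10010000010111 = 9239

9239


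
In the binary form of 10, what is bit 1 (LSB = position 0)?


0b1010, position 1 = 1

1


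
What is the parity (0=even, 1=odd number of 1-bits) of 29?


0b11101 has 4 ones => parity 0

0


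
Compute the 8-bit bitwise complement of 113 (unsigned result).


~0b1110001 = 0b10001110 = 142 (8-bit unsigned)

142


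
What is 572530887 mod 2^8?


572530887 & 255 = 199

199


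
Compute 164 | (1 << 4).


164 | (1 << 4) = 164 | 16 = 180

180


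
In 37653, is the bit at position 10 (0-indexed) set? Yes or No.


0b1001001100010101, bit 10 = 0. No

No


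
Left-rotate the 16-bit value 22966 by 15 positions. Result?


Rotate 0b101100110110110 left by 15 (16-bit) = 0b10110011011011 = 11483

11483


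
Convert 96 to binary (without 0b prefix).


96 = 1100000 in binary

1100000


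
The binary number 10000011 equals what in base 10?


10000011 in decimal = 131

131


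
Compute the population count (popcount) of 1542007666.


0b1011011111010010010101101110010 has 18 set bits

18


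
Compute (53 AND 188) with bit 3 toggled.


Step 1: 53 & 188 = 52
Step 2: 52 ^ (1 << 3) = 52 ^ 8 = 60

60


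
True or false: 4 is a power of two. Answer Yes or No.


0b100. Only one bit set => Yes

Yes


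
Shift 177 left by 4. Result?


0b10110001 << 4 = 0b101100010000 = 2832

2832


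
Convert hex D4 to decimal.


D4 hex = 212 decimal

212


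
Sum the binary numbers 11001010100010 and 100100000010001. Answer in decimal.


11001010100010 + 100100000010001 = 111101010110011 = 31411

31411


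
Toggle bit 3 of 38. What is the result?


38 ^ (1 << 3) = 38 ^ 8 = 46

46


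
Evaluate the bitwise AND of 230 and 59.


0b11100110 & 0b111011 = 0b100010 = 34

34


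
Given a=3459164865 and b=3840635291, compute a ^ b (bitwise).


3459164865 ^ 3840635291 = 717609818

717609818


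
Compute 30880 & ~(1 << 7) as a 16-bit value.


30880 & ~(1 << 7) = 30752

30752


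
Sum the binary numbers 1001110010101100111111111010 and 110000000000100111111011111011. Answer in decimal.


1001110010101100111111111010 + 110000000000100111111011111011 = 111001110011010100111011110101 = 969756405

969756405


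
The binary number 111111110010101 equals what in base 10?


111111110010101 in decimal = 32661

32661


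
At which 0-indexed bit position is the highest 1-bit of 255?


0b11111111. Highest set bit at position 7

7


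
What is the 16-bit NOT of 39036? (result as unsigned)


~0b1001100001111100 = 0b110011110000011 = 26499 (16-bit unsigned)

26499


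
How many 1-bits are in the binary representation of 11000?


0b10101011111000 has 8 set bits

8


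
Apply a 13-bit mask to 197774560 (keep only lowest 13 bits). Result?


197774560 & 8191 = 3296

3296


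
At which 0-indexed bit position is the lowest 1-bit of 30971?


0b111100011111011. Lowest set bit at position 0

0


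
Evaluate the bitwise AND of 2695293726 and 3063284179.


0b10100000101001101110101100011110 & 0b10110110100101100000000111010011 = 0b10100000100001100000000100010010 = 2693136658

2693136658


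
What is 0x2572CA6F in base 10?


2572CA6F hex = 628279919 decimal

628279919


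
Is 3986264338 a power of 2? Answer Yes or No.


0b11101101100110011001000100010010. Multiple bits set => No

No


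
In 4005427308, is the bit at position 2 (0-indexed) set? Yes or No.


0b11101110101111011111100001101100, bit 2 = 1. Yes

Yes


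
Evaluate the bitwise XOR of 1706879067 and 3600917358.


0b1100101101111001110100001011011 ^ 0b11010110101000011010001101101110 = 0b10110011000111010100101100110101 = 3005041461

3005041461


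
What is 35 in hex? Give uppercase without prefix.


35 = 23 hex

23


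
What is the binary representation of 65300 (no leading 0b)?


65300 = 1111111100010100 in binary

1111111100010100


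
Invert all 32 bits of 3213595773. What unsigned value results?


3213595773 ^ 4294967295 = 1081371522

1081371522


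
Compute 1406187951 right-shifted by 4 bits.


0b1010011110100001011100110101111 >> 4 = 0b101001111010000101110011010 = 87886746

87886746


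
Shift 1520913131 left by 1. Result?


0b1011010101001110100101011101011 << 1 = 0b10110101010011101001010111010110 = 3041826262

3041826262


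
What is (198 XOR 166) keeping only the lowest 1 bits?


Step 1: 198 ^ 166 = 96
Step 2: 96 & 1 = 0

0


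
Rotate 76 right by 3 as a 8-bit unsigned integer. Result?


Rotate 0b1001100 right by 3 (8-bit) = 0b10001001 = 137

137


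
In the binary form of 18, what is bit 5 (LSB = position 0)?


0b10010, position 5 = 0

0


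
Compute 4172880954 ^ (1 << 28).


4172880954 ^ (1 << 28) = 4172880954 ^ 268435456 = 3904445498

3904445498


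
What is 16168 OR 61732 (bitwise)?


0b11111100101000 | 0b1111000100100100 = 0b1111111100101100 = 65324

65324


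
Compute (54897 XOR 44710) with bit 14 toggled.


Step 1: 54897 ^ 44710 = 30935
Step 2: 30935 ^ (1 << 14) = 30935 ^ 16384 = 14551

14551


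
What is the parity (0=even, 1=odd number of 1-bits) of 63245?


0b1111011100001101 has 10 ones => parity 0

0


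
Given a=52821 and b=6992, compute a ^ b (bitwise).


52821 ^ 6992 = 54533

54533


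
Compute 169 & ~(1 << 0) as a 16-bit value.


169 & ~(1 << 0) = 168

168


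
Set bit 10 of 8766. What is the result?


8766 | (1 << 10) = 8766 | 1024 = 9790

9790


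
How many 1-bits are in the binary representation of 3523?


0b110111000011 has 7 set bits

7


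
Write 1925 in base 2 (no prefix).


1925 = 11110000101 in binary

11110000101


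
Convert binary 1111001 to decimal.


1111001 in decimal = 121

121


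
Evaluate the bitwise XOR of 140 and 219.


0b10001100 ^ 0b11011011 = 0b1010111 = 87

87


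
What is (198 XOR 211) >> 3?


Step 1: 198 ^ 211 = 21
Step 2: 21 >> 3 = 2

2


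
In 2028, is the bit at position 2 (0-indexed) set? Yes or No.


0b11111101100, bit 2 = 1. Yes

Yes


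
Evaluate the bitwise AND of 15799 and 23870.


0b11110110110111 & 0b101110100111110 = 0b1110100110110 = 7478

7478


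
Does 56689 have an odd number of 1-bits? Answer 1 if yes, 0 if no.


0b1101110101110001 has 10 ones => parity 0

0


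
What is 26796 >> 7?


0b110100010101100 >> 7 = 0b11010001 = 209

209


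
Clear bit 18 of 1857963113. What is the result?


1857963113 & ~(1 << 18) = 1857700969

1857700969


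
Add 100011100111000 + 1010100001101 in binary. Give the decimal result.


100011100111000 + 1010100001101 = 101110001000101 = 23621

23621


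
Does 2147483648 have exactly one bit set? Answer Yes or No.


0b10000000000000000000000000000000. Only one bit set => Yes

Yes


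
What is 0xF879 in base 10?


F879 hex = 63609 decimal

63609


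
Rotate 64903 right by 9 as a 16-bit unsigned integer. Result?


Rotate 0b1111110110000111 right by 9 (16-bit) = 0b1100001111111110 = 50174

50174


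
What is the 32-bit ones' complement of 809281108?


809281108 ^ 4294967295 = 3485686187

3485686187


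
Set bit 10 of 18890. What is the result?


18890 | (1 << 10) = 18890 | 1024 = 19914

19914


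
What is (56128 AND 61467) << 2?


Step 1: 56128 & 61467 = 53248
Step 2: 53248 << 2 = 212992

212992


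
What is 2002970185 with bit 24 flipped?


2002970185 ^ (1 << 24) = 2002970185 ^ 16777216 = 1986192969

1986192969


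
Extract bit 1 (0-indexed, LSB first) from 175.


0b10101111, position 1 = 1

1


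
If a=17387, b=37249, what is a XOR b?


17387 ^ 37249 = 53866

53866


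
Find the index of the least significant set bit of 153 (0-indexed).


0b10011001. Lowest set bit at position 0

0


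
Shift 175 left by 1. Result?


0b10101111 << 1 = 0b101011110 = 350

350


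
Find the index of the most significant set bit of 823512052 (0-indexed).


0b110001000101011100101111110100. Highest set bit at position 29

29


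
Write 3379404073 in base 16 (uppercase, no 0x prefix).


3379404073 = C96D9D29 hex

C96D9D29


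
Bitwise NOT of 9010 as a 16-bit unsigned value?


~0b10001100110010 = 0b1101110011001101 = 56525 (16-bit unsigned)

56525


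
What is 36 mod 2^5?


36 & 31 = 4

4


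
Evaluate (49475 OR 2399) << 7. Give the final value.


Step 1: 49475 | 2399 = 51551
Step 2: 51551 << 7 = 6598528

6598528


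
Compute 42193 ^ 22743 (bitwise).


0b1010010011010001 ^ 0b101100011010111 = 0b1111110000000110 = 64518

64518


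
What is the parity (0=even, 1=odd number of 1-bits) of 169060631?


0b1010000100111010100100010111 has 13 ones => parity 1

1


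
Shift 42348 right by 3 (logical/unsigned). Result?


0b1010010101101100 >> 3 = 0b1010010101101 = 5293

5293


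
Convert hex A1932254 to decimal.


A1932254 hex = 2710774356 decimal

2710774356


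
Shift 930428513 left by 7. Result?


0b110111011101010011011001100001 << 7 = 0b1101110111010100110110011000010000000 = 119094849664

119094849664


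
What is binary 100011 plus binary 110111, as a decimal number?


100011 + 110111 = 1011010 = 90

90


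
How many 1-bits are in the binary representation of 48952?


0b1011111100111000 has 10 set bits

10


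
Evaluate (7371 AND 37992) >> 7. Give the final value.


Step 1: 7371 & 37992 = 5192
Step 2: 5192 >> 7 = 40

40


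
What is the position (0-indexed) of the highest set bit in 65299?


0b1111111100010011. Highest set bit at position 15

15


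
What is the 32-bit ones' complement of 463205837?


463205837 ^ 4294967295 = 3831761458

3831761458


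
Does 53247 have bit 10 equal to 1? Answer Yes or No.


0b1100111111111111, bit 10 = 1. Yes

Yes


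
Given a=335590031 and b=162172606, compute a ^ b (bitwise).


335590031 ^ 162172606 = 497695793

497695793


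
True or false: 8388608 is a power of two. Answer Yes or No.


0b100000000000000000000000. Only one bit set => Yes

Yes


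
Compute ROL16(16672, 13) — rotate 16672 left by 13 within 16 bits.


Rotate 0b100000100100000 left by 13 (16-bit) = 0b100000100100 = 2084

2084


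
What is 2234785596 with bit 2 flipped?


2234785596 ^ (1 << 2) = 2234785596 ^ 4 = 2234785592

2234785592


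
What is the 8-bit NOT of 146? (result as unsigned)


~0b10010010 = 0b1101101 = 109 (8-bit unsigned)

109


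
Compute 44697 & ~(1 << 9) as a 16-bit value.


44697 & ~(1 << 9) = 44185

44185


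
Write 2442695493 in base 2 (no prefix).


2442695493 = 10010001100110001001001101000101 in binary

10010001100110001001001101000101


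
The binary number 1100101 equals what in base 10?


1100101 in decimal = 101

101


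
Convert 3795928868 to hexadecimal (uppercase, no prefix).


3795928868 = E2414724 hex

E2414724


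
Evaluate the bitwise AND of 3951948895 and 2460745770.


0b11101011100011011111010001011111 & 0b10010010101011000000000000101010 = 0b10000010100011000000000000001010 = 2190213130

2190213130


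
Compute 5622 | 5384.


0b1010111110110 | 0b1010100001000 = 0b1010111111110 = 5630

5630


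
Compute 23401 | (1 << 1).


23401 | (1 << 1) = 23401 | 2 = 23403

23403


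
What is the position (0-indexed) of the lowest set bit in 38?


0b100110. Lowest set bit at position 1

1


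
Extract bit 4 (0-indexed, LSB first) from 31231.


0b111100111111111, position 4 = 1

1


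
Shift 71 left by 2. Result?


0b1000111 << 2 = 0b100011100 = 284

284


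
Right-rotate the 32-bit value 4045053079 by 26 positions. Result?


Rotate 0b11110001000110101001110010010111 right by 26 (32-bit) = 0b1000110101001110010010111111100 = 1185359356

1185359356


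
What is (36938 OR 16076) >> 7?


Step 1: 36938 | 16076 = 48846
Step 2: 48846 >> 7 = 381

381


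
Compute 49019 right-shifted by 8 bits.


0b1011111101111011 >> 8 = 0b10111111 = 191

191


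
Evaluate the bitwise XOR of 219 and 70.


0b11011011 ^ 0b1000110 = 0b10011101 = 157

157


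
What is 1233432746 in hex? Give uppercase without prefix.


1233432746 = 4984B0AA hex

4984B0AA


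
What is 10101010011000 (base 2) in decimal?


10101010011000 in decimal = 10904

10904


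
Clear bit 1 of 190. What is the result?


190 & ~(1 << 1) = 188

188


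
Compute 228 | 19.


0b11100100 | 0b10011 = 0b11110111 = 247

247


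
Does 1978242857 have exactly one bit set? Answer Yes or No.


0b1110101111010011001011100101001. Multiple bits set => No

No


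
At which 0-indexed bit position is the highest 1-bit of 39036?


0b1001100001111100. Highest set bit at position 15

15


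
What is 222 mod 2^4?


222 & 15 = 14

14


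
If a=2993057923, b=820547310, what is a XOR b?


2993057923 ^ 820547310 = 2190409325

2190409325


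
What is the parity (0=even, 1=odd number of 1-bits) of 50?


0b110010 has 3 ones => parity 1

1


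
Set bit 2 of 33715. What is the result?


33715 | (1 << 2) = 33715 | 4 = 33719

33719


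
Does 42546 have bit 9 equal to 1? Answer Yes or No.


0b1010011000110010, bit 9 = 1. Yes

Yes


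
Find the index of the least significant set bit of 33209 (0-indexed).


0b1000000110111001. Lowest set bit at position 0

0


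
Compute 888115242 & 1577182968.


0b110100111011111001000000101010 & 0b1011110000000011110011011111000 = 0b10100000000011000000000101000 = 335642664

335642664


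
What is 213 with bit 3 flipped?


213 ^ (1 << 3) = 213 ^ 8 = 221

221


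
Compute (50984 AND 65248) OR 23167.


Step 1: 50984 & 65248 = 50720
Step 2: 50720 | 23167 = 56959

56959


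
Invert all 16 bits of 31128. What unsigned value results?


31128 ^ 65535 = 34407

34407


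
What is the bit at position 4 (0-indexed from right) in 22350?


0b101011101001110, position 4 = 0

0


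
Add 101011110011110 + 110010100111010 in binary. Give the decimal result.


101011110011110 + 110010100111010 = 1011110011011000 = 48344

48344


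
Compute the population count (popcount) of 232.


0b11101000 has 4 set bits

4


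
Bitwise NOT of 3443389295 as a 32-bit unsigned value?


~0b11001101001111011111001101101111 = 0b110010110000100000110010010000 = 851578000 (32-bit unsigned)

851578000


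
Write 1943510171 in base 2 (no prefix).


1943510171 = 1110011110101111001110010011011 in binary

1110011110101111001110010011011


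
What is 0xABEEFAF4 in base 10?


ABEEFAF4 hex = 2884565748 decimal

2884565748


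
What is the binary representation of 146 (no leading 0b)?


146 = 10010010 in binary

10010010


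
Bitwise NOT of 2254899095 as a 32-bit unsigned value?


~0b10000110011001110000011110010111 = 0b1111001100110001111100001101000 = 2040068200 (32-bit unsigned)

2040068200


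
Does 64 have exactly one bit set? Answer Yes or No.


0b1000000. Only one bit set => Yes

Yes


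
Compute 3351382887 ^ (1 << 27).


3351382887 ^ (1 << 27) = 3351382887 ^ 134217728 = 3485600615

3485600615


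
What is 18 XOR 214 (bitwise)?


0b10010 ^ 0b11010110 = 0b11000100 = 196

196


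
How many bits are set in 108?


0b1101100 has 4 set bits

4


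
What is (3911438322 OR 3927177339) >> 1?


Step 1: 3911438322 | 3927177339 = 3946053627
Step 2: 3946053627 >> 1 = 1973026813

1973026813


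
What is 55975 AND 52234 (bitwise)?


0b1101101010100111 & 0b1100110000001010 = 0b1100100000000010 = 51202

51202


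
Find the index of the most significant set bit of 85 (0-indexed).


0b1010101. Highest set bit at position 6

6


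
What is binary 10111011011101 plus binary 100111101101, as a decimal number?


10111011011101 + 100111101101 = 11100011001010 = 14538

14538


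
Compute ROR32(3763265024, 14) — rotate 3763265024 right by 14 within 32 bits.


Rotate 0b11100000010011101101111000000000 right by 14 (32-bit) = 0b1111000000000111000000100111011 = 2013495611

2013495611


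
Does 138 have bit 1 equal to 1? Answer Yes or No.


0b10001010, bit 1 = 1. Yes

Yes


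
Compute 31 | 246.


0b11111 | 0b11110110 = 0b11111111 = 255

255


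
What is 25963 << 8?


0b110010101101011 << 8 = 0b11001010110101100000000 = 6646528

6646528


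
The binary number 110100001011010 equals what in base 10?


110100001011010 in decimal = 26714

26714


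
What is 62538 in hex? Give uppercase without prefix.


62538 = F44A hex

F44A


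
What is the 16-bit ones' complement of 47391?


47391 ^ 65535 = 18144

18144


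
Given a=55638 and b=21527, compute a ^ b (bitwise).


55638 ^ 21527 = 36161

36161


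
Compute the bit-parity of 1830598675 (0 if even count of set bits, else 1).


0b1101101000111001011100000010011 has 15 ones => parity 1

1


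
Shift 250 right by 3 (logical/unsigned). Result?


0b11111010 >> 3 = 0b11111 = 31

31


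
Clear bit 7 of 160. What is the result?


160 & ~(1 << 7) = 32

32


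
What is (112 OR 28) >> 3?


Step 1: 112 | 28 = 124
Step 2: 124 >> 3 = 15

15


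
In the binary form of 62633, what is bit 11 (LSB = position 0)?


0b1111010010101001, position 11 = 0

0


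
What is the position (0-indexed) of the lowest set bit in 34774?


0b1000011111010110. Lowest set bit at position 1

1


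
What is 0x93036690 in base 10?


93036690 hex = 2466473616 decimal

2466473616


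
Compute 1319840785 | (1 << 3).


1319840785 | (1 << 3) = 1319840785 | 8 = 1319840793

1319840793


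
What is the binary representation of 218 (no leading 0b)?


218 = 11011010 in binary

11011010


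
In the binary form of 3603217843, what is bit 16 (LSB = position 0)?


0b11010110110001001011110110110011, position 16 = 0

0


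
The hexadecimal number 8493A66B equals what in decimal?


8493A66B hex = 2224268907 decimal

2224268907


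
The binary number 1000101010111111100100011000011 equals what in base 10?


1000101010111111100100011000011 in decimal = 1163905219

1163905219


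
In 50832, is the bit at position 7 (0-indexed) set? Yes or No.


0b1100011010010000, bit 7 = 1. Yes

Yes


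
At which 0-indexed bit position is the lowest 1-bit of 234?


0b11101010. Lowest set bit at position 1

1


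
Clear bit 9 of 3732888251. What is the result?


3732888251 & ~(1 << 9) = 3732887739

3732887739


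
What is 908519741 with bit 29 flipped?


908519741 ^ (1 << 29) = 908519741 ^ 536870912 = 371648829

371648829


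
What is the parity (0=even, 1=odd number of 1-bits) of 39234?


0b1001100101000010 has 6 ones => parity 0

0


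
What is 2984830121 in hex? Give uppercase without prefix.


2984830121 = B1E8E4A9 hex

B1E8E4A9


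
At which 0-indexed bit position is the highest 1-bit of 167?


0b10100111. Highest set bit at position 7

7


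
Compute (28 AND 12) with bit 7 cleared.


Step 1: 28 & 12 = 12
Step 2: 12 & ~(1 << 7) = 12

12


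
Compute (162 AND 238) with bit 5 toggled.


Step 1: 162 & 238 = 162
Step 2: 162 ^ (1 << 5) = 162 ^ 32 = 130

130


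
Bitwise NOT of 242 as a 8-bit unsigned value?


~0b11110010 = 0b1101 = 13 (8-bit unsigned)

13


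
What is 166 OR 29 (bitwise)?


0b10100110 | 0b11101 = 0b10111111 = 191

191


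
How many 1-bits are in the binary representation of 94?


0b1011110 has 5 set bits

5


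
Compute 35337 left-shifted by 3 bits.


0b1000101000001001 << 3 = 0b1000101000001001000 = 282696

282696


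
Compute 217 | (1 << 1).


217 | (1 << 1) = 217 | 2 = 219

219


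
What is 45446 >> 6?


0b1011000110000110 >> 6 = 0b1011000110 = 710

710


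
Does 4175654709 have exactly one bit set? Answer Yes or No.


0b11111000111000110110111100110101. Multiple bits set => No

No


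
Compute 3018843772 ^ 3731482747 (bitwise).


0b10110011111011111110011001111100 ^ 0b11011110011010011110100001111011 = 0b1101101100001100000111000000111 = 1837501959

1837501959


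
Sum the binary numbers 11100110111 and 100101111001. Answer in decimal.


11100110111 + 100101111001 = 1000010110000 = 4272

4272


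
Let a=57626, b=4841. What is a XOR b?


57626 ^ 4841 = 62451

62451


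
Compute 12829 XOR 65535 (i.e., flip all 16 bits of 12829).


12829 ^ 65535 = 52706

52706


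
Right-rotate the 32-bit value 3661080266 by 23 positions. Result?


Rotate 0b11011010001101111010011011001010 right by 23 (32-bit) = 0b1101111010011011001010110110100 = 1867355572

1867355572


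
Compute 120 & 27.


0b1111000 & 0b11011 = 0b11000 = 24

24


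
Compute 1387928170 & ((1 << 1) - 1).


1387928170 & 1 = 0

0


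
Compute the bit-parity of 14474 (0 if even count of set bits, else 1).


0b11100010001010 has 6 ones => parity 0

0


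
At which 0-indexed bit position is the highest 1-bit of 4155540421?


0b11110111101100001000001111000101. Highest set bit at position 31

31


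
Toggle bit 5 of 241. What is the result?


241 ^ (1 << 5) = 241 ^ 32 = 209

209


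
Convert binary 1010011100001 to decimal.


1010011100001 in decimal = 5345

5345


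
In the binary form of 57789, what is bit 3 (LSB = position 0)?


0b1110000110111101, position 3 = 1

1


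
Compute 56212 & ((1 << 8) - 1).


56212 & 255 = 148

148


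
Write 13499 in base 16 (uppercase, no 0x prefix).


13499 = 34BB hex

34BB


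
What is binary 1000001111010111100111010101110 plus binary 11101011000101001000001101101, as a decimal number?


1000001111010111100111010101110 + 11101011000101001000001101101 = 1011111010011100101111100011011 = 1598971675

1598971675


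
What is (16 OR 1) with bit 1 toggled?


Step 1: 16 | 1 = 17
Step 2: 17 ^ (1 << 1) = 17 ^ 2 = 19

19


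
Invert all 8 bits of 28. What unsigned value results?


28 ^ 255 = 227

227


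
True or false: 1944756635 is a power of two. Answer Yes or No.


0b1110011111010101010000110011011. Multiple bits set => No

No


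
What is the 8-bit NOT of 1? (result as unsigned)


~0b1 = 0b11111110 = 254 (8-bit unsigned)

254


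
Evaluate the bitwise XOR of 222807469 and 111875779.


0b1101010001111100010110101101 ^ 0b110101010110001011011000011 = 0b1011111011001101001101101110 = 200069998

200069998


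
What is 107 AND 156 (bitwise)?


0b1101011 & 0b10011100 = 0b1000 = 8

8


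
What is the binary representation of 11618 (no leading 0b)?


11618 = 10110101100010 in binary

10110101100010


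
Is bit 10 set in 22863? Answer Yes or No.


0b101100101001111, bit 10 = 0. No

No


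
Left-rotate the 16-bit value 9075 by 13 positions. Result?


Rotate 0b10001101110011 left by 13 (16-bit) = 0b110010001101110 = 25710

25710


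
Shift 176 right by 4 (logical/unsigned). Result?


0b10110000 >> 4 = 0b1011 = 11

11


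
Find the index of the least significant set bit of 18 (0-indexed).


0b10010. Lowest set bit at position 1

1


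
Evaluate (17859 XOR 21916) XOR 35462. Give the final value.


Step 1: 17859 ^ 21916 = 4191
Step 2: 4191 ^ 35462 = 39641

39641


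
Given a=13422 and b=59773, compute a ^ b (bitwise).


13422 ^ 59773 = 56595

56595


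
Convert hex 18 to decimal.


18 hex = 24 decimal

24


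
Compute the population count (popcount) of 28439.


0b110111100010111 has 10 set bits

10


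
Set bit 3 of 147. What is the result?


147 | (1 << 3) = 147 | 8 = 155

155


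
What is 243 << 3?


0b11110011 << 3 = 0b11110011000 = 1944

1944


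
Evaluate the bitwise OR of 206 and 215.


0b11001110 | 0b11010111 = 0b11011111 = 223

223


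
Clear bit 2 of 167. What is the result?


167 & ~(1 << 2) = 163

163


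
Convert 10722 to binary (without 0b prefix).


10722 = 10100111100010 in binary

10100111100010


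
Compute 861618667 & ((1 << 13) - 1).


861618667 & 8191 = 491

491


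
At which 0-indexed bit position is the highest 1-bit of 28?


0b11100. Highest set bit at position 4

4


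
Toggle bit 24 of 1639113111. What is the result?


1639113111 ^ (1 << 24) = 1639113111 ^ 16777216 = 1622335895

1622335895


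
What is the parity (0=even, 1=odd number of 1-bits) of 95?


0b1011111 has 6 ones => parity 0

0


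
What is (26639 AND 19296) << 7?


Step 1: 26639 & 19296 = 18432
Step 2: 18432 << 7 = 2359296

2359296


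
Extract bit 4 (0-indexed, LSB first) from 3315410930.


0b11000101100111010010011111110010, position 4 = 1

1


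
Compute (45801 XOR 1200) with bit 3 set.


Step 1: 45801 ^ 1200 = 46681
Step 2: 46681 | (1 << 3) = 46681 | 8 = 46681

46681


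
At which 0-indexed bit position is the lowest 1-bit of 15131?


0b11101100011011. Lowest set bit at position 0

0


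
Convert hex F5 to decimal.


F5 hex = 245 decimal

245


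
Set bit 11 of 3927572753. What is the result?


3927572753 | (1 << 11) = 3927572753 | 2048 = 3927574801

3927574801


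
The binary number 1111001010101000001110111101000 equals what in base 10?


1111001010101000001110111101000 in decimal = 2035555816

2035555816


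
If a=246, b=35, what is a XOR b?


246 ^ 35 = 213

213


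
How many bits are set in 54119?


0b1101001101100111 has 10 set bits

10


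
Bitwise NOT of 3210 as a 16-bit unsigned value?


~0b110010001010 = 0b1111001101110101 = 62325 (16-bit unsigned)

62325


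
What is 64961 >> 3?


0b1111110111000001 >> 3 = 0b1111110111000 = 8120

8120


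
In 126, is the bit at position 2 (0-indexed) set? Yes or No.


0b1111110, bit 2 = 1. Yes

Yes


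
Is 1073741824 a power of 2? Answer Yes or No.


0b1000000000000000000000000000000. Only one bit set => Yes

Yes


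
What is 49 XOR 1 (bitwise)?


0b110001 ^ 0b1 = 0b110000 = 48

48


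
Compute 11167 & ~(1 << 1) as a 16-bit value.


11167 & ~(1 << 1) = 11165

11165


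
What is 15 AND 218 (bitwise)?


0b1111 & 0b11011010 = 0b1010 = 10

10


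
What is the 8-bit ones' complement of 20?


20 ^ 255 = 235

235


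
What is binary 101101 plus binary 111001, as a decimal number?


101101 + 111001 = 1100110 = 102

102


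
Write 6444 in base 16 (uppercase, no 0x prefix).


6444 = 192C hex

192C


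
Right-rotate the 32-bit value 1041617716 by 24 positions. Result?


Rotate 0b111110000101011101001100110100 right by 24 (32-bit) = 0b10101110100110011010000111110 = 366163006

366163006


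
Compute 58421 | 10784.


0b1110010000110101 | 0b10101000100000 = 0b1110111000110101 = 60981

60981


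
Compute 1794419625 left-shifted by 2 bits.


0b1101010111101001010101110101001 << 2 = 0b110101011110100101010111010100100 = 7177678500

7177678500


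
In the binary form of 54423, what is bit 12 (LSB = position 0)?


0b1101010010010111, position 12 = 1

1


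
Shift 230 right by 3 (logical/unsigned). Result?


0b11100110 >> 3 = 0b11100 = 28

28


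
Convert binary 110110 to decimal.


110110 in decimal = 54

54


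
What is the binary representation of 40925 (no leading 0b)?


40925 = 1001111111011101 in binary

1001111111011101


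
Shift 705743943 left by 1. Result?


0b101010000100001100110001000111 << 1 = 0b1010100001000011001100010001110 = 1411487886

1411487886


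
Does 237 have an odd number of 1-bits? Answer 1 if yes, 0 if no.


0b11101101 has 6 ones => parity 0

0


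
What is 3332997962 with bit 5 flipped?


3332997962 ^ (1 << 5) = 3332997962 ^ 32 = 3332997994

3332997994


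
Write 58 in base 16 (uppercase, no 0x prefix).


58 = 3A hex

3A


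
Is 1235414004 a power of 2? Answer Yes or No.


0b1001001101000101110101111110100. Multiple bits set => No

No


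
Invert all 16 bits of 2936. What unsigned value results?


2936 ^ 65535 = 62599

62599


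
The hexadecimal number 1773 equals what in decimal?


1773 hex = 6003 decimal

6003


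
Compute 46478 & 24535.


0b1011010110001110 & 0b101111111010111 = 0b1010110000110 = 5510

5510


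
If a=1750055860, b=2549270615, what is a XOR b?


1750055860 ^ 2549270615 = 4290606051

4290606051


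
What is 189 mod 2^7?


189 & 127 = 61

61


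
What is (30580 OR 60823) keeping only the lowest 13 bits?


Step 1: 30580 | 60823 = 65527
Step 2: 65527 & 8191 = 8183

8183


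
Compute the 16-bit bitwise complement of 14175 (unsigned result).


~0b11011101011111 = 0b1100100010100000 = 51360 (16-bit unsigned)

51360


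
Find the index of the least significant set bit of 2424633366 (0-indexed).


0b10010000100001001111100000010110. Lowest set bit at position 1

1


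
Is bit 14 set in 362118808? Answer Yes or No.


0b10101100101010111111010011000, bit 14 = 1. Yes

Yes


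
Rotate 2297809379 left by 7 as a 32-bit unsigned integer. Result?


Rotate 0b10001000111101011100100111100011 left by 7 (32-bit) = 0b1111010111001001111000111000100 = 2061824452

2061824452


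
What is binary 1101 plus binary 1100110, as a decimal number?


1101 + 1100110 = 1110011 = 115

115


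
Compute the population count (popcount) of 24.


0b11000 has 2 set bits

2


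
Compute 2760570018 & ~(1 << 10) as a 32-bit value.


2760570018 & ~(1 << 10) = 2760568994

2760568994


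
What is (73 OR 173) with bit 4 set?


Step 1: 73 | 173 = 237
Step 2: 237 | (1 << 4) = 237 | 16 = 253

253


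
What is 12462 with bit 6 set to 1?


12462 | (1 << 6) = 12462 | 64 = 12526

12526


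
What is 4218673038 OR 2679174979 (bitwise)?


0b11111011011100111101011110001110 | 0b10011111101100001111011101000011 = 0b11111111111100111111011111001111 = 4294178767

4294178767


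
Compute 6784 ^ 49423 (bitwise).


0b1101010000000 ^ 0b1100000100001111 = 0b1101101110001111 = 56207

56207


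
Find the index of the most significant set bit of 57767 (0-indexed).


0b1110000110100111. Highest set bit at position 15

15


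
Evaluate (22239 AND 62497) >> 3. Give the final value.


Step 1: 22239 & 62497 = 21505
Step 2: 21505 >> 3 = 2688

2688


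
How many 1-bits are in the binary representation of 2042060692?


0b1111001101101110101111110010100 has 20 set bits

20


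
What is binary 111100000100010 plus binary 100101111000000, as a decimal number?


111100000100010 + 100101111000000 = 1100001111100010 = 50146

50146


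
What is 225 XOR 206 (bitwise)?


0b11100001 ^ 0b11001110 = 0b101111 = 47

47


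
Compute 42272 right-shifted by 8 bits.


0b1010010100100000 >> 8 = 0b10100101 = 165

165


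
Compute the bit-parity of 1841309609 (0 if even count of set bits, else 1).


0b1101101110000000010011110101001 has 15 ones => parity 1

1


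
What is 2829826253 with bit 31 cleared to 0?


2829826253 & ~(1 << 31) = 682342605

682342605


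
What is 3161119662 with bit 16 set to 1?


3161119662 | (1 << 16) = 3161119662 | 65536 = 3161185198

3161185198


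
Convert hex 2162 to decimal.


2162 hex = 8546 decimal

8546


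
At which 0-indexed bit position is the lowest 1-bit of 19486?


0b100110000011110. Lowest set bit at position 1

1
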